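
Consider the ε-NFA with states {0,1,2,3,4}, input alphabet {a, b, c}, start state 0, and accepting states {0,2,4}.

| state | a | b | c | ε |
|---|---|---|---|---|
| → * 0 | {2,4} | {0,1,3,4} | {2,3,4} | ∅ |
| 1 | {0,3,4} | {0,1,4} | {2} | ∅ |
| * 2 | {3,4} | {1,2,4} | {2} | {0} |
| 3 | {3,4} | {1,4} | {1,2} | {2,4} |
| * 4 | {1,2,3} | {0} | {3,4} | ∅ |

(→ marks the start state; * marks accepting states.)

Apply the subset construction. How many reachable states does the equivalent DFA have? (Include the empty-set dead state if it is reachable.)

4

Start state of the DFA: {0} (ε-closure of the NFA start).
{0} --a--> {0,2,4}  [new]
{0} --b--> {0,1,2,3,4}  [new]
{0} --c--> {0,2,3,4}  [new]
{0,2,4} --a--> {0,1,2,3,4}  [seen]
{0,2,4} --b--> {0,1,2,3,4}  [seen]
{0,2,4} --c--> {0,2,3,4}  [seen]
{0,1,2,3,4} --a--> {0,1,2,3,4}  [seen]
{0,1,2,3,4} --b--> {0,1,2,3,4}  [seen]
{0,1,2,3,4} --c--> {0,1,2,3,4}  [seen]
{0,2,3,4} --a--> {0,1,2,3,4}  [seen]
{0,2,3,4} --b--> {0,1,2,3,4}  [seen]
{0,2,3,4} --c--> {0,1,2,3,4}  [seen]
Reachable DFA states: {0}, {0,2,4}, {0,1,2,3,4}, {0,2,3,4}.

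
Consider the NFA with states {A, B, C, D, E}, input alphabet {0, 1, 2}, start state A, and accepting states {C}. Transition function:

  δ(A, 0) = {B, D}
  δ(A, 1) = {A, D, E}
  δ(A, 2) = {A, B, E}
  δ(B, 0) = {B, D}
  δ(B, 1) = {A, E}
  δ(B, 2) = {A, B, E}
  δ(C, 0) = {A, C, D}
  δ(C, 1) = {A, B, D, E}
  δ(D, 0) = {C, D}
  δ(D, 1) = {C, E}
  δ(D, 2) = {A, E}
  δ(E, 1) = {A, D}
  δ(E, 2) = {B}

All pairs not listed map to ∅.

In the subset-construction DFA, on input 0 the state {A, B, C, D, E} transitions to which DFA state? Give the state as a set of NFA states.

{A, B, C, D}

δ(A,0) = {B, D}; δ(B,0) = {B, D}; δ(C,0) = {A, C, D}; δ(D,0) = {C, D}; δ(E,0) = ∅.
Union: {A, B, C, D}.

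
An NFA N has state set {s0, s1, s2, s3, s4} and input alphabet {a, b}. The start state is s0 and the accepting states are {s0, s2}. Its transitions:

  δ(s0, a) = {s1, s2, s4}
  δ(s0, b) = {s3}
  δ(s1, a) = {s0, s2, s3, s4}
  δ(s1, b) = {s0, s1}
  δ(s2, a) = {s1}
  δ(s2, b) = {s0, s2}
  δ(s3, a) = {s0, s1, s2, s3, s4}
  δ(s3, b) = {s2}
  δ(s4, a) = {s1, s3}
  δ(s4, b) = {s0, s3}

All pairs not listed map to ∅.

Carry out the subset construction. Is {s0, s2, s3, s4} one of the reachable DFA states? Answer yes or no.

yes

Start state of the DFA: {s0}.
{s0} --a--> {s1, s2, s4}  [new]
{s0} --b--> {s3}  [new]
{s1, s2, s4} --a--> {s0, s1, s2, s3, s4}  [new]
{s1, s2, s4} --b--> {s0, s1, s2, s3}  [new]
{s3} --a--> {s0, s1, s2, s3, s4}  [seen]
{s3} --b--> {s2}  [new]
{s0, s1, s2, s3, s4} --a--> {s0, s1, s2, s3, s4}  [seen]
{s0, s1, s2, s3, s4} --b--> {s0, s1, s2, s3}  [seen]
{s0, s1, s2, s3} --a--> {s0, s1, s2, s3, s4}  [seen]
{s0, s1, s2, s3} --b--> {s0, s1, s2, s3}  [seen]
{s2} --a--> {s1}  [new]
{s2} --b--> {s0, s2}  [new]
{s1} --a--> {s0, s2, s3, s4}  [new]
{s1} --b--> {s0, s1}  [new]
{s0, s2} --a--> {s1, s2, s4}  [seen]
{s0, s2} --b--> {s0, s2, s3}  [new]
{s0, s2, s3, s4} --a--> {s0, s1, s2, s3, s4}  [seen]
{s0, s2, s3, s4} --b--> {s0, s2, s3}  [seen]
{s0, s1} --a--> {s0, s1, s2, s3, s4}  [seen]
{s0, s1} --b--> {s0, s1, s3}  [new]
{s0, s2, s3} --a--> {s0, s1, s2, s3, s4}  [seen]
{s0, s2, s3} --b--> {s0, s2, s3}  [seen]
{s0, s1, s3} --a--> {s0, s1, s2, s3, s4}  [seen]
{s0, s1, s3} --b--> {s0, s1, s2, s3}  [seen]
Reachable DFA states: {s0}, {s1, s2, s4}, {s3}, {s0, s1, s2, s3, s4}, {s0, s1, s2, s3}, {s2}, {s1}, {s0, s2}, {s0, s2, s3, s4}, {s0, s1}, {s0, s2, s3}, {s0, s1, s3}.
{s0, s2, s3, s4} is among them.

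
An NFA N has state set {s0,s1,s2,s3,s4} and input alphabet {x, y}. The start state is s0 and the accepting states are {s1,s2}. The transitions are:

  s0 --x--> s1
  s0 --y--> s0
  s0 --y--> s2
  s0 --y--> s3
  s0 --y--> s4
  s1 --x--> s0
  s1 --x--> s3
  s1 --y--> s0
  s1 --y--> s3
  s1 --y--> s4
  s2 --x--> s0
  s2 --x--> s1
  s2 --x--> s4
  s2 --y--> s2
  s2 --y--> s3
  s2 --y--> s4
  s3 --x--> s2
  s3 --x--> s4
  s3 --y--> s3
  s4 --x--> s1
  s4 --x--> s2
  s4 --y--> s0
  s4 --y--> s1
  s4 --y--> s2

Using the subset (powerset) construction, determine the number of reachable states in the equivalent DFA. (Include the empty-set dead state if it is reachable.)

8

Start state of the DFA: {s0}.
{s0} --x--> {s1}  [new]
{s0} --y--> {s0,s2,s3,s4}  [new]
{s1} --x--> {s0,s3}  [new]
{s1} --y--> {s0,s3,s4}  [new]
{s0,s2,s3,s4} --x--> {s0,s1,s2,s4}  [new]
{s0,s2,s3,s4} --y--> {s0,s1,s2,s3,s4}  [new]
{s0,s3} --x--> {s1,s2,s4}  [new]
{s0,s3} --y--> {s0,s2,s3,s4}  [seen]
{s0,s3,s4} --x--> {s1,s2,s4}  [seen]
{s0,s3,s4} --y--> {s0,s1,s2,s3,s4}  [seen]
{s0,s1,s2,s4} --x--> {s0,s1,s2,s3,s4}  [seen]
{s0,s1,s2,s4} --y--> {s0,s1,s2,s3,s4}  [seen]
{s0,s1,s2,s3,s4} --x--> {s0,s1,s2,s3,s4}  [seen]
{s0,s1,s2,s3,s4} --y--> {s0,s1,s2,s3,s4}  [seen]
{s1,s2,s4} --x--> {s0,s1,s2,s3,s4}  [seen]
{s1,s2,s4} --y--> {s0,s1,s2,s3,s4}  [seen]
Reachable DFA states: {s0}, {s1}, {s0,s2,s3,s4}, {s0,s3}, {s0,s3,s4}, {s0,s1,s2,s4}, {s0,s1,s2,s3,s4}, {s1,s2,s4}.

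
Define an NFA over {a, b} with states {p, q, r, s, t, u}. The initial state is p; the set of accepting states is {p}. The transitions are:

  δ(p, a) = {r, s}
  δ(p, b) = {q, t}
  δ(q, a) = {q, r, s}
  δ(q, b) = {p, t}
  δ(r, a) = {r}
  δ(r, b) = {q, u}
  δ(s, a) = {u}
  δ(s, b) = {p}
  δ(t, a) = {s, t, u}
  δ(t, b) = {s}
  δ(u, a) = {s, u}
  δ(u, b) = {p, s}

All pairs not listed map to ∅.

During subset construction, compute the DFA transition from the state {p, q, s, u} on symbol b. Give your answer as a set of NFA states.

δ(p,b) = {q, t}; δ(q,b) = {p, t}; δ(s,b) = {p}; δ(u,b) = {p, s}.
Union: {p, q, s, t}.

{p, q, s, t}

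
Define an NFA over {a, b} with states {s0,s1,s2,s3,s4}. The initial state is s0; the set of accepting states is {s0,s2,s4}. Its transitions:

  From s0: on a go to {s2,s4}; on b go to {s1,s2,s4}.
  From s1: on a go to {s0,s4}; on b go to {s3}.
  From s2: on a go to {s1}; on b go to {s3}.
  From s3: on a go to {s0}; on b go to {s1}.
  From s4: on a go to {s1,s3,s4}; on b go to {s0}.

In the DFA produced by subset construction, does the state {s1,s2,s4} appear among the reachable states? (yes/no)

yes

Start state of the DFA: {s0}.
{s0} --a--> {s2,s4}  [new]
{s0} --b--> {s1,s2,s4}  [new]
{s2,s4} --a--> {s1,s3,s4}  [new]
{s2,s4} --b--> {s0,s3}  [new]
{s1,s2,s4} --a--> {s0,s1,s3,s4}  [new]
{s1,s2,s4} --b--> {s0,s3}  [seen]
{s1,s3,s4} --a--> {s0,s1,s3,s4}  [seen]
{s1,s3,s4} --b--> {s0,s1,s3}  [new]
{s0,s3} --a--> {s0,s2,s4}  [new]
{s0,s3} --b--> {s1,s2,s4}  [seen]
{s0,s1,s3,s4} --a--> {s0,s1,s2,s3,s4}  [new]
{s0,s1,s3,s4} --b--> {s0,s1,s2,s3,s4}  [seen]
{s0,s1,s3} --a--> {s0,s2,s4}  [seen]
{s0,s1,s3} --b--> {s1,s2,s3,s4}  [new]
{s0,s2,s4} --a--> {s1,s2,s3,s4}  [seen]
{s0,s2,s4} --b--> {s0,s1,s2,s3,s4}  [seen]
{s0,s1,s2,s3,s4} --a--> {s0,s1,s2,s3,s4}  [seen]
{s0,s1,s2,s3,s4} --b--> {s0,s1,s2,s3,s4}  [seen]
{s1,s2,s3,s4} --a--> {s0,s1,s3,s4}  [seen]
{s1,s2,s3,s4} --b--> {s0,s1,s3}  [seen]
Reachable DFA states: {s0}, {s2,s4}, {s1,s2,s4}, {s1,s3,s4}, {s0,s3}, {s0,s1,s3,s4}, {s0,s1,s3}, {s0,s2,s4}, {s0,s1,s2,s3,s4}, {s1,s2,s3,s4}.
{s1,s2,s4} is among them.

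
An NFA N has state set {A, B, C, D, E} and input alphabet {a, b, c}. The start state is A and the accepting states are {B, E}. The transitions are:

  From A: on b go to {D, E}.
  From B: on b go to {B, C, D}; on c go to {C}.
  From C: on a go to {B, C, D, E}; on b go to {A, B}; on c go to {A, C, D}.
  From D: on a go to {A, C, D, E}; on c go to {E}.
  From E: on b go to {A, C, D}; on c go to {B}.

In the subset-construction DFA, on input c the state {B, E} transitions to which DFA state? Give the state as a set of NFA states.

δ(B,c) = {C}; δ(E,c) = {B}.
Union: {B, C}.

{B, C}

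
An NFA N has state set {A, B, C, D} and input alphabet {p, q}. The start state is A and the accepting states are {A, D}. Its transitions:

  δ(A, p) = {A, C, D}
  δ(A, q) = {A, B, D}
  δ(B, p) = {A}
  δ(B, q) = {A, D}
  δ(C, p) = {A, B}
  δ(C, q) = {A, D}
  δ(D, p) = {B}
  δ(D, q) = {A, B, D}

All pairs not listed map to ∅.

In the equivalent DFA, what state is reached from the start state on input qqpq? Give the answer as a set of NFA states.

Start: {A}.
δ(A,q) = {A, B, D}.
Union: {A, B, D}.
After q: {A, B, D}.
δ(A,q) = {A, B, D}; δ(B,q) = {A, D}; δ(D,q) = {A, B, D}.
Union: {A, B, D}.
After q: {A, B, D}.
δ(A,p) = {A, C, D}; δ(B,p) = {A}; δ(D,p) = {B}.
Union: {A, B, C, D}.
After p: {A, B, C, D}.
δ(A,q) = {A, B, D}; δ(B,q) = {A, D}; δ(C,q) = {A, D}; δ(D,q) = {A, B, D}.
Union: {A, B, D}.
After q: {A, B, D}.

{A, B, D}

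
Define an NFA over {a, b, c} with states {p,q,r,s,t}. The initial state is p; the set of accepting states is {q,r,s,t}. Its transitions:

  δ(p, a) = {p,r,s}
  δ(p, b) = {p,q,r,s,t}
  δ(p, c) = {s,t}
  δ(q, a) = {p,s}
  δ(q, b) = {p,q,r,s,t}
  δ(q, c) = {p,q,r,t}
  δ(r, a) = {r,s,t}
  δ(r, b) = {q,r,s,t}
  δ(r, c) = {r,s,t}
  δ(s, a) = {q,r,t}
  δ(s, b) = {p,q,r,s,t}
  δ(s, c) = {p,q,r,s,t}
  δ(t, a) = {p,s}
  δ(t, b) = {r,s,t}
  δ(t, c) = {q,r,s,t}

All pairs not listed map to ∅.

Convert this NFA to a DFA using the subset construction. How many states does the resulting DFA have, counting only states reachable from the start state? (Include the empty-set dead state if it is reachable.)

Start state of the DFA: {p}.
{p} --a--> {p,r,s}  [new]
{p} --b--> {p,q,r,s,t}  [new]
{p} --c--> {s,t}  [new]
{p,r,s} --a--> {p,q,r,s,t}  [seen]
{p,r,s} --b--> {p,q,r,s,t}  [seen]
{p,r,s} --c--> {p,q,r,s,t}  [seen]
{p,q,r,s,t} --a--> {p,q,r,s,t}  [seen]
{p,q,r,s,t} --b--> {p,q,r,s,t}  [seen]
{p,q,r,s,t} --c--> {p,q,r,s,t}  [seen]
{s,t} --a--> {p,q,r,s,t}  [seen]
{s,t} --b--> {p,q,r,s,t}  [seen]
{s,t} --c--> {p,q,r,s,t}  [seen]
Reachable DFA states: {p}, {p,r,s}, {p,q,r,s,t}, {s,t}.

4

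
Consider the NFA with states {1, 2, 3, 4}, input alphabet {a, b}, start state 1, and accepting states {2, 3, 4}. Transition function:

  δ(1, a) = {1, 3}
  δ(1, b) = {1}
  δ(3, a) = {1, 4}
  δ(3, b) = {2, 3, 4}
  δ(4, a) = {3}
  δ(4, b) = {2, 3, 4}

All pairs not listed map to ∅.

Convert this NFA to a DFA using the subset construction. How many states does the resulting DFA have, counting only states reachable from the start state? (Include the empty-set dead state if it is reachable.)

Start state of the DFA: {1}.
{1} --a--> {1, 3}  [new]
{1} --b--> {1}  [seen]
{1, 3} --a--> {1, 3, 4}  [new]
{1, 3} --b--> {1, 2, 3, 4}  [new]
{1, 3, 4} --a--> {1, 3, 4}  [seen]
{1, 3, 4} --b--> {1, 2, 3, 4}  [seen]
{1, 2, 3, 4} --a--> {1, 3, 4}  [seen]
{1, 2, 3, 4} --b--> {1, 2, 3, 4}  [seen]
Reachable DFA states: {1}, {1, 3}, {1, 3, 4}, {1, 2, 3, 4}.

4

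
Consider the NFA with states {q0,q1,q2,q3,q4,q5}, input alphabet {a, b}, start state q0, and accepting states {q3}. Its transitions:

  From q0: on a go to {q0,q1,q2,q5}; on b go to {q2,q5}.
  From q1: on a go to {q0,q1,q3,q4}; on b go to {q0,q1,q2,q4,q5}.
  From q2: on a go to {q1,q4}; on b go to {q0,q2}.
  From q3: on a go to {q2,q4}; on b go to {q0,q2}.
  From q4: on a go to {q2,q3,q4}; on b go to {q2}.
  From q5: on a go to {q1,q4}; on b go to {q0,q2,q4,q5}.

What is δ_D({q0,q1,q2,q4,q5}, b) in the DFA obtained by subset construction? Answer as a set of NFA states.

{q0,q1,q2,q4,q5}

δ(q0,b) = {q2,q5}; δ(q1,b) = {q0,q1,q2,q4,q5}; δ(q2,b) = {q0,q2}; δ(q4,b) = {q2}; δ(q5,b) = {q0,q2,q4,q5}.
Union: {q0,q1,q2,q4,q5}.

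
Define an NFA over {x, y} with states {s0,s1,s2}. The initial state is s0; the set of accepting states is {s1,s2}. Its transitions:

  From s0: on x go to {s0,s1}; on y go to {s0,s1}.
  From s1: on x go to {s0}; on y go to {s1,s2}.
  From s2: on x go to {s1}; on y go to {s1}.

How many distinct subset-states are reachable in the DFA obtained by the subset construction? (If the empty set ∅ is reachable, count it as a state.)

3

Start state of the DFA: {s0}.
{s0} --x--> {s0,s1}  [new]
{s0} --y--> {s0,s1}  [seen]
{s0,s1} --x--> {s0,s1}  [seen]
{s0,s1} --y--> {s0,s1,s2}  [new]
{s0,s1,s2} --x--> {s0,s1}  [seen]
{s0,s1,s2} --y--> {s0,s1,s2}  [seen]
Reachable DFA states: {s0}, {s0,s1}, {s0,s1,s2}.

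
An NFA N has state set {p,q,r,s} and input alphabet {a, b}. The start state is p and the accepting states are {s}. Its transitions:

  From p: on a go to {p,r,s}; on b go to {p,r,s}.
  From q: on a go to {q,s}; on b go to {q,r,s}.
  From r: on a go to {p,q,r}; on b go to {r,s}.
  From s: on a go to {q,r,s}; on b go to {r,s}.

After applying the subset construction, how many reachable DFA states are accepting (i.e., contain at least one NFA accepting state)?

2

Start state of the DFA: {p}.
{p} --a--> {p,r,s}  [new]
{p} --b--> {p,r,s}  [seen]
{p,r,s} --a--> {p,q,r,s}  [new]
{p,r,s} --b--> {p,r,s}  [seen]
{p,q,r,s} --a--> {p,q,r,s}  [seen]
{p,q,r,s} --b--> {p,q,r,s}  [seen]
Reachable DFA states: {p}, {p,r,s}, {p,q,r,s}.
Accepting DFA states (contain an NFA accepting state): {p,r,s}, {p,q,r,s}.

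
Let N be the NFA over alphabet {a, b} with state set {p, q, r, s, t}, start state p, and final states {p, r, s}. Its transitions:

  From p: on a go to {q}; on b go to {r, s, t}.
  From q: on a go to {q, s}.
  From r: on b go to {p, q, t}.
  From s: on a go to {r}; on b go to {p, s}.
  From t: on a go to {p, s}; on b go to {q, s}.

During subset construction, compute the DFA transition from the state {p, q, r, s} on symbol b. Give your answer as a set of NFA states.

δ(p,b) = {r, s, t}; δ(q,b) = ∅; δ(r,b) = {p, q, t}; δ(s,b) = {p, s}.
Union: {p, q, r, s, t}.

{p, q, r, s, t}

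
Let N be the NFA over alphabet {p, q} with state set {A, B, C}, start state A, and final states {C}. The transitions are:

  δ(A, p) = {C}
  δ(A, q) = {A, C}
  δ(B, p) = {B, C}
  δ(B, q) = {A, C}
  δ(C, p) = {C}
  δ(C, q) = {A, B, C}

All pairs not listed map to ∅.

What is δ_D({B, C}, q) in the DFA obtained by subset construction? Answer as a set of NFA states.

{A, B, C}

δ(B,q) = {A, C}; δ(C,q) = {A, B, C}.
Union: {A, B, C}.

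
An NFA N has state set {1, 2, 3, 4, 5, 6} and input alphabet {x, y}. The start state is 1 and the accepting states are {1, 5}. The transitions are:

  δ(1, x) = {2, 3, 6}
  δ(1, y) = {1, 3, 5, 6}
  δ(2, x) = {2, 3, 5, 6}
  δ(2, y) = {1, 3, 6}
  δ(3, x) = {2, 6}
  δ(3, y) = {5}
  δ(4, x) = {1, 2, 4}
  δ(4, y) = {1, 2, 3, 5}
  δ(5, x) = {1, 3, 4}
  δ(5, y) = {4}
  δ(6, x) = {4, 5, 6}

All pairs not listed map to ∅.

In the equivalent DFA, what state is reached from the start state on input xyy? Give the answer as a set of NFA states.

{1, 3, 4, 5, 6}

Start: {1}.
δ(1,x) = {2, 3, 6}.
Union: {2, 3, 6}.
After x: {2, 3, 6}.
δ(2,y) = {1, 3, 6}; δ(3,y) = {5}; δ(6,y) = ∅.
Union: {1, 3, 5, 6}.
After y: {1, 3, 5, 6}.
δ(1,y) = {1, 3, 5, 6}; δ(3,y) = {5}; δ(5,y) = {4}; δ(6,y) = ∅.
Union: {1, 3, 4, 5, 6}.
After y: {1, 3, 4, 5, 6}.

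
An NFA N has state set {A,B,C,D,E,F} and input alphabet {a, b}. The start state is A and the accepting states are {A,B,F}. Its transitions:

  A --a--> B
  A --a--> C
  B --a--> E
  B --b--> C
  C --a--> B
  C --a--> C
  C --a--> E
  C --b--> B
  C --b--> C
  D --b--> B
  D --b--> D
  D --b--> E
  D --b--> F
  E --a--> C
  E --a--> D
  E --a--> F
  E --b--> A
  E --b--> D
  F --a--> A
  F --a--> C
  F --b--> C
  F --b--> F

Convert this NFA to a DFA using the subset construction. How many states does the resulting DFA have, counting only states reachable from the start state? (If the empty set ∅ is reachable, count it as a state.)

Start state of the DFA: {A}.
{A} --a--> {B,C}  [new]
{A} --b--> ∅  [new]
{B,C} --a--> {B,C,E}  [new]
{B,C} --b--> {B,C}  [seen]
∅ --a--> ∅  [seen]
∅ --b--> ∅  [seen]
{B,C,E} --a--> {B,C,D,E,F}  [new]
{B,C,E} --b--> {A,B,C,D}  [new]
{B,C,D,E,F} --a--> {A,B,C,D,E,F}  [new]
{B,C,D,E,F} --b--> {A,B,C,D,E,F}  [seen]
{A,B,C,D} --a--> {B,C,E}  [seen]
{A,B,C,D} --b--> {B,C,D,E,F}  [seen]
{A,B,C,D,E,F} --a--> {A,B,C,D,E,F}  [seen]
{A,B,C,D,E,F} --b--> {A,B,C,D,E,F}  [seen]
Reachable DFA states: {A}, {B,C}, ∅, {B,C,E}, {B,C,D,E,F}, {A,B,C,D}, {A,B,C,D,E,F}.

7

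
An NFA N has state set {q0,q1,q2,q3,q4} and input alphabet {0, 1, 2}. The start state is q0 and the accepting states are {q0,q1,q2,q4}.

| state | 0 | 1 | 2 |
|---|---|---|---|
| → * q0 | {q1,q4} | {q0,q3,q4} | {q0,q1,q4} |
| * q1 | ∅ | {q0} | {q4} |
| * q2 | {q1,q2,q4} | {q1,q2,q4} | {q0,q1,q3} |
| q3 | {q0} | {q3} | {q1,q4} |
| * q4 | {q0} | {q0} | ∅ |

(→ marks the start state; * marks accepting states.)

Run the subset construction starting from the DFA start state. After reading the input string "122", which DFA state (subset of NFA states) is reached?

Start: {q0}.
δ(q0,1) = {q0,q3,q4}.
Union: {q0,q3,q4}.
After 1: {q0,q3,q4}.
δ(q0,2) = {q0,q1,q4}; δ(q3,2) = {q1,q4}; δ(q4,2) = ∅.
Union: {q0,q1,q4}.
After 2: {q0,q1,q4}.
δ(q0,2) = {q0,q1,q4}; δ(q1,2) = {q4}; δ(q4,2) = ∅.
Union: {q0,q1,q4}.
After 2: {q0,q1,q4}.

{q0,q1,q4}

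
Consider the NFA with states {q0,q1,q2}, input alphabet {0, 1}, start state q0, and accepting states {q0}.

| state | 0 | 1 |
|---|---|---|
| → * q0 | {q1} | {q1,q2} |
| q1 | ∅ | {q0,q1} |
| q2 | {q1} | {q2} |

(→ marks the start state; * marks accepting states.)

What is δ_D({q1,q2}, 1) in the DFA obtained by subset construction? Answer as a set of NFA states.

δ(q1,1) = {q0,q1}; δ(q2,1) = {q2}.
Union: {q0,q1,q2}.

{q0,q1,q2}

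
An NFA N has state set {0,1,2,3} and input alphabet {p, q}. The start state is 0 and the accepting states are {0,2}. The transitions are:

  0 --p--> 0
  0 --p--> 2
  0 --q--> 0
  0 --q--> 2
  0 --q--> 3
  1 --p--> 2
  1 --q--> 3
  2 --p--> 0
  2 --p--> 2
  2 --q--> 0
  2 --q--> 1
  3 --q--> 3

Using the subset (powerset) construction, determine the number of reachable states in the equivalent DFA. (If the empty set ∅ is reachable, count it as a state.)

4

Start state of the DFA: {0}.
{0} --p--> {0,2}  [new]
{0} --q--> {0,2,3}  [new]
{0,2} --p--> {0,2}  [seen]
{0,2} --q--> {0,1,2,3}  [new]
{0,2,3} --p--> {0,2}  [seen]
{0,2,3} --q--> {0,1,2,3}  [seen]
{0,1,2,3} --p--> {0,2}  [seen]
{0,1,2,3} --q--> {0,1,2,3}  [seen]
Reachable DFA states: {0}, {0,2}, {0,2,3}, {0,1,2,3}.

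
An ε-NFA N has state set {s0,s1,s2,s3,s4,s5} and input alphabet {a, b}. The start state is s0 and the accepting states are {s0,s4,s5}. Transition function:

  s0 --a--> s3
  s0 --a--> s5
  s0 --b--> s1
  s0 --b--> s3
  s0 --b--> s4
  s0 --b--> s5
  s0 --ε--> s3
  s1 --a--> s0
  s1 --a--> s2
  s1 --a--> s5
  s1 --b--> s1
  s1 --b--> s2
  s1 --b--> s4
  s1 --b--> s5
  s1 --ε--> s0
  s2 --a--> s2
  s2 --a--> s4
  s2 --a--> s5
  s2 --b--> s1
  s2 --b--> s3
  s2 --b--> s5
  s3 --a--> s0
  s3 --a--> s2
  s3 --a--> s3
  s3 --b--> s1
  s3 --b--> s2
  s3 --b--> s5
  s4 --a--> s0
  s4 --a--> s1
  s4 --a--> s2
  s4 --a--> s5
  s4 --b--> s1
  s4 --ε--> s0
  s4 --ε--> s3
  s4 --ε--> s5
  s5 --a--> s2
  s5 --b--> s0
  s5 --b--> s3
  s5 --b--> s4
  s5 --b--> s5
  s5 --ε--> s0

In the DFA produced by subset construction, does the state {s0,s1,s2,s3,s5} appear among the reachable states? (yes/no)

Start state of the DFA: {s0,s3} (ε-closure of the NFA start).
{s0,s3} --a--> {s0,s2,s3,s5}  [new]
{s0,s3} --b--> {s0,s1,s2,s3,s4,s5}  [new]
{s0,s2,s3,s5} --a--> {s0,s2,s3,s4,s5}  [new]
{s0,s2,s3,s5} --b--> {s0,s1,s2,s3,s4,s5}  [seen]
{s0,s1,s2,s3,s4,s5} --a--> {s0,s1,s2,s3,s4,s5}  [seen]
{s0,s1,s2,s3,s4,s5} --b--> {s0,s1,s2,s3,s4,s5}  [seen]
{s0,s2,s3,s4,s5} --a--> {s0,s1,s2,s3,s4,s5}  [seen]
{s0,s2,s3,s4,s5} --b--> {s0,s1,s2,s3,s4,s5}  [seen]
Reachable DFA states: {s0,s3}, {s0,s2,s3,s5}, {s0,s1,s2,s3,s4,s5}, {s0,s2,s3,s4,s5}.
{s0,s1,s2,s3,s5} is not among them.

no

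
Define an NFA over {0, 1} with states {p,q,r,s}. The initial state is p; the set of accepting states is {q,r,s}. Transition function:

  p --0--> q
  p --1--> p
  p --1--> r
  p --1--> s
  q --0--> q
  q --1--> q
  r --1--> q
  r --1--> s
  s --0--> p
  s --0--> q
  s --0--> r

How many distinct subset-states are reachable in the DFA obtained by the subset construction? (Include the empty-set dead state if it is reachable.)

5

Start state of the DFA: {p}.
{p} --0--> {q}  [new]
{p} --1--> {p,r,s}  [new]
{q} --0--> {q}  [seen]
{q} --1--> {q}  [seen]
{p,r,s} --0--> {p,q,r}  [new]
{p,r,s} --1--> {p,q,r,s}  [new]
{p,q,r} --0--> {q}  [seen]
{p,q,r} --1--> {p,q,r,s}  [seen]
{p,q,r,s} --0--> {p,q,r}  [seen]
{p,q,r,s} --1--> {p,q,r,s}  [seen]
Reachable DFA states: {p}, {q}, {p,r,s}, {p,q,r}, {p,q,r,s}.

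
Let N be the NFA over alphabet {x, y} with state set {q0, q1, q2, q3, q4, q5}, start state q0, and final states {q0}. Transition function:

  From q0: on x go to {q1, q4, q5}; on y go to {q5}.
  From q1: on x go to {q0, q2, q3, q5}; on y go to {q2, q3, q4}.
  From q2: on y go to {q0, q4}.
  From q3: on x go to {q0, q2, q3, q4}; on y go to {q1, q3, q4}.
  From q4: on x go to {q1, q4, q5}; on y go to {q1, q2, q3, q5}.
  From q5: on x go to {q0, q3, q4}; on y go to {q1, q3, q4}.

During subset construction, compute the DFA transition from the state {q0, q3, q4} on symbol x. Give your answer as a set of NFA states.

{q0, q1, q2, q3, q4, q5}

δ(q0,x) = {q1, q4, q5}; δ(q3,x) = {q0, q2, q3, q4}; δ(q4,x) = {q1, q4, q5}.
Union: {q0, q1, q2, q3, q4, q5}.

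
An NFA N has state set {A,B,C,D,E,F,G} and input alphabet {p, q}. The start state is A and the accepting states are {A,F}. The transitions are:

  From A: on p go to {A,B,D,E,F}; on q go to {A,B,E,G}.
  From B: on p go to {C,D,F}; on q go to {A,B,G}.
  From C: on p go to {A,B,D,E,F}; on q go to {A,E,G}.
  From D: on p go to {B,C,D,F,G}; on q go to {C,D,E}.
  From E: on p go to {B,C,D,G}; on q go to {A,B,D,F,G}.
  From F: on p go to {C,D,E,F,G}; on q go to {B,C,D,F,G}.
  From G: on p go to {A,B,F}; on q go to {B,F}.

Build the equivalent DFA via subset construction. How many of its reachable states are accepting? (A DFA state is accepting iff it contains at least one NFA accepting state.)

Start state of the DFA: {A}.
{A} --p--> {A,B,D,E,F}  [new]
{A} --q--> {A,B,E,G}  [new]
{A,B,D,E,F} --p--> {A,B,C,D,E,F,G}  [new]
{A,B,D,E,F} --q--> {A,B,C,D,E,F,G}  [seen]
{A,B,E,G} --p--> {A,B,C,D,E,F,G}  [seen]
{A,B,E,G} --q--> {A,B,D,E,F,G}  [new]
{A,B,C,D,E,F,G} --p--> {A,B,C,D,E,F,G}  [seen]
{A,B,C,D,E,F,G} --q--> {A,B,C,D,E,F,G}  [seen]
{A,B,D,E,F,G} --p--> {A,B,C,D,E,F,G}  [seen]
{A,B,D,E,F,G} --q--> {A,B,C,D,E,F,G}  [seen]
Reachable DFA states: {A}, {A,B,D,E,F}, {A,B,E,G}, {A,B,C,D,E,F,G}, {A,B,D,E,F,G}.
Accepting DFA states (contain an NFA accepting state): {A}, {A,B,D,E,F}, {A,B,E,G}, {A,B,C,D,E,F,G}, {A,B,D,E,F,G}.

5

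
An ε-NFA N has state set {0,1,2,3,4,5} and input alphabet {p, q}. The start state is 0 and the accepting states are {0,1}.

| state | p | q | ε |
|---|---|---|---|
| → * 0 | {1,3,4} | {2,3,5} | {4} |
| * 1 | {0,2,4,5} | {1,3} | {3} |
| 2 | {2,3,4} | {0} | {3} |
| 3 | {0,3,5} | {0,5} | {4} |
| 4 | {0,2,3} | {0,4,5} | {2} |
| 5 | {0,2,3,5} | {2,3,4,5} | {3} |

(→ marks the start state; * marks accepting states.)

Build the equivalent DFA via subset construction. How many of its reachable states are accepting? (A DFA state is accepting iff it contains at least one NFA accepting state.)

Start state of the DFA: {0,2,3,4} (ε-closure of the NFA start).
{0,2,3,4} --p--> {0,1,2,3,4,5}  [new]
{0,2,3,4} --q--> {0,2,3,4,5}  [new]
{0,1,2,3,4,5} --p--> {0,1,2,3,4,5}  [seen]
{0,1,2,3,4,5} --q--> {0,1,2,3,4,5}  [seen]
{0,2,3,4,5} --p--> {0,1,2,3,4,5}  [seen]
{0,2,3,4,5} --q--> {0,2,3,4,5}  [seen]
Reachable DFA states: {0,2,3,4}, {0,1,2,3,4,5}, {0,2,3,4,5}.
Accepting DFA states (contain an NFA accepting state): {0,2,3,4}, {0,1,2,3,4,5}, {0,2,3,4,5}.

3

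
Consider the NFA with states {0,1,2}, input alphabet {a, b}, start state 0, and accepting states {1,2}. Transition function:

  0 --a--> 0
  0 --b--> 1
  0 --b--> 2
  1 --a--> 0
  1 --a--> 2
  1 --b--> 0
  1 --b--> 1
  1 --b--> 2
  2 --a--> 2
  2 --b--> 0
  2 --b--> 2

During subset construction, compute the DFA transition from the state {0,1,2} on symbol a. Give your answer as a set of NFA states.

{0,2}

δ(0,a) = {0}; δ(1,a) = {0,2}; δ(2,a) = {2}.
Union: {0,2}.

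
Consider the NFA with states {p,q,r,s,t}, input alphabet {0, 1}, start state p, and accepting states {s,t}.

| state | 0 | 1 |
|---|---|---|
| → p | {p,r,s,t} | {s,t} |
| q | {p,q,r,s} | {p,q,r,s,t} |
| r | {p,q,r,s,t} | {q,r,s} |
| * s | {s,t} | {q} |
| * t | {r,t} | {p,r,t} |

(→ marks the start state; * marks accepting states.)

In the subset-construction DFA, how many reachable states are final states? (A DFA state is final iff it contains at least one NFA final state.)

5

Start state of the DFA: {p}.
{p} --0--> {p,r,s,t}  [new]
{p} --1--> {s,t}  [new]
{p,r,s,t} --0--> {p,q,r,s,t}  [new]
{p,r,s,t} --1--> {p,q,r,s,t}  [seen]
{s,t} --0--> {r,s,t}  [new]
{s,t} --1--> {p,q,r,t}  [new]
{p,q,r,s,t} --0--> {p,q,r,s,t}  [seen]
{p,q,r,s,t} --1--> {p,q,r,s,t}  [seen]
{r,s,t} --0--> {p,q,r,s,t}  [seen]
{r,s,t} --1--> {p,q,r,s,t}  [seen]
{p,q,r,t} --0--> {p,q,r,s,t}  [seen]
{p,q,r,t} --1--> {p,q,r,s,t}  [seen]
Reachable DFA states: {p}, {p,r,s,t}, {s,t}, {p,q,r,s,t}, {r,s,t}, {p,q,r,t}.
Accepting DFA states (contain an NFA accepting state): {p,r,s,t}, {s,t}, {p,q,r,s,t}, {r,s,t}, {p,q,r,t}.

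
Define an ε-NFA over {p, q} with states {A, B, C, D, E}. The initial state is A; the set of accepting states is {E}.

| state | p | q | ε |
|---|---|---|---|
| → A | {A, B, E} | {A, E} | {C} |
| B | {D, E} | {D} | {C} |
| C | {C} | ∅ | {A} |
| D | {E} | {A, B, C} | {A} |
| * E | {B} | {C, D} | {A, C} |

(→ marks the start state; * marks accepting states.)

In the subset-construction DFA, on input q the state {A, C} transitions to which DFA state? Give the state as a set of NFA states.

{A, C, E}

δ(A,q) = {A, E}; δ(C,q) = ∅.
Union: {A, E}.
ε-closure gives {A, C, E}.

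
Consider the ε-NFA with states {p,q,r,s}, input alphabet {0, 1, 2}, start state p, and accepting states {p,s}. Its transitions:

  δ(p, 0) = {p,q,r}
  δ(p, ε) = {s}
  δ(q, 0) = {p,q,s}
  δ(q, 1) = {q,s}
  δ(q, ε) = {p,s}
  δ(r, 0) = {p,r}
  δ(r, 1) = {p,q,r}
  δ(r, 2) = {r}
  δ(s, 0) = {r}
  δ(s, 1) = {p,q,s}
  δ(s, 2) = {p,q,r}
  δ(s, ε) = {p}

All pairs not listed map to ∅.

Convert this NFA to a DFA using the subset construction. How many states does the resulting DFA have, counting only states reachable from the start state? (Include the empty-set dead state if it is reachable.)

3

Start state of the DFA: {p,s} (ε-closure of the NFA start).
{p,s} --0--> {p,q,r,s}  [new]
{p,s} --1--> {p,q,s}  [new]
{p,s} --2--> {p,q,r,s}  [seen]
{p,q,r,s} --0--> {p,q,r,s}  [seen]
{p,q,r,s} --1--> {p,q,r,s}  [seen]
{p,q,r,s} --2--> {p,q,r,s}  [seen]
{p,q,s} --0--> {p,q,r,s}  [seen]
{p,q,s} --1--> {p,q,s}  [seen]
{p,q,s} --2--> {p,q,r,s}  [seen]
Reachable DFA states: {p,s}, {p,q,r,s}, {p,q,s}.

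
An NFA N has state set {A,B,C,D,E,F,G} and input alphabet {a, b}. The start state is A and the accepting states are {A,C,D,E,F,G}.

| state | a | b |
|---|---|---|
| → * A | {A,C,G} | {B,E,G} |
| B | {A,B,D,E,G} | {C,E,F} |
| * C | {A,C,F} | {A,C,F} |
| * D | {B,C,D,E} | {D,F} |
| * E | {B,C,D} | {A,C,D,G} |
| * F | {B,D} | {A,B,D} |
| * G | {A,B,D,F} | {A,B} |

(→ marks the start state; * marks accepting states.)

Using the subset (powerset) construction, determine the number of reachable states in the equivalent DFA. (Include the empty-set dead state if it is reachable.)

Start state of the DFA: {A}.
{A} --a--> {A,C,G}  [new]
{A} --b--> {B,E,G}  [new]
{A,C,G} --a--> {A,B,C,D,F,G}  [new]
{A,C,G} --b--> {A,B,C,E,F,G}  [new]
{B,E,G} --a--> {A,B,C,D,E,F,G}  [new]
{B,E,G} --b--> {A,B,C,D,E,F,G}  [seen]
{A,B,C,D,F,G} --a--> {A,B,C,D,E,F,G}  [seen]
{A,B,C,D,F,G} --b--> {A,B,C,D,E,F,G}  [seen]
{A,B,C,E,F,G} --a--> {A,B,C,D,E,F,G}  [seen]
{A,B,C,E,F,G} --b--> {A,B,C,D,E,F,G}  [seen]
{A,B,C,D,E,F,G} --a--> {A,B,C,D,E,F,G}  [seen]
{A,B,C,D,E,F,G} --b--> {A,B,C,D,E,F,G}  [seen]
Reachable DFA states: {A}, {A,C,G}, {B,E,G}, {A,B,C,D,F,G}, {A,B,C,E,F,G}, {A,B,C,D,E,F,G}.

6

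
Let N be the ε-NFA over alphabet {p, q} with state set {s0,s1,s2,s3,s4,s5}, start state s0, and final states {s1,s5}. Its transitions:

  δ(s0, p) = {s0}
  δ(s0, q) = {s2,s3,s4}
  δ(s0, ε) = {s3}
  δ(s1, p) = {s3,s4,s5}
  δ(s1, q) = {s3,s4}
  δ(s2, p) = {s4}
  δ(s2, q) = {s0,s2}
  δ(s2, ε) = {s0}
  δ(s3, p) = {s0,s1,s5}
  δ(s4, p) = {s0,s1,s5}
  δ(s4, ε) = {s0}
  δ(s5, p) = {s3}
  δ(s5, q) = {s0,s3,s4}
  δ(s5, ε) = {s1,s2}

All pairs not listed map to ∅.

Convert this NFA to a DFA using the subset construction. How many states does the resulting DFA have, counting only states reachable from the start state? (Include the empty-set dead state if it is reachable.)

Start state of the DFA: {s0,s3} (ε-closure of the NFA start).
{s0,s3} --p--> {s0,s1,s2,s3,s5}  [new]
{s0,s3} --q--> {s0,s2,s3,s4}  [new]
{s0,s1,s2,s3,s5} --p--> {s0,s1,s2,s3,s4,s5}  [new]
{s0,s1,s2,s3,s5} --q--> {s0,s2,s3,s4}  [seen]
{s0,s2,s3,s4} --p--> {s0,s1,s2,s3,s4,s5}  [seen]
{s0,s2,s3,s4} --q--> {s0,s2,s3,s4}  [seen]
{s0,s1,s2,s3,s4,s5} --p--> {s0,s1,s2,s3,s4,s5}  [seen]
{s0,s1,s2,s3,s4,s5} --q--> {s0,s2,s3,s4}  [seen]
Reachable DFA states: {s0,s3}, {s0,s1,s2,s3,s5}, {s0,s2,s3,s4}, {s0,s1,s2,s3,s4,s5}.

4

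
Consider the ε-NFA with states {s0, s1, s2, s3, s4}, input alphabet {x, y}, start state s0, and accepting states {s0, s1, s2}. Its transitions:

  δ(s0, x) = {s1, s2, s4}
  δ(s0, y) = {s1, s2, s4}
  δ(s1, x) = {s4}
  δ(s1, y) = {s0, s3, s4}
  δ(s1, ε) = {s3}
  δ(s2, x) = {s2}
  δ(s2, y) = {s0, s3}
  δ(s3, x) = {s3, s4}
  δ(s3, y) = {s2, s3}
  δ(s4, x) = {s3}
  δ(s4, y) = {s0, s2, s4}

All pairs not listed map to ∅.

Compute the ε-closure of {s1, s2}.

{s1, s2, s3}

Begin with {s1, s2}.
s1 →ε {s3}; add s3.
ε-closure = {s1, s2, s3}.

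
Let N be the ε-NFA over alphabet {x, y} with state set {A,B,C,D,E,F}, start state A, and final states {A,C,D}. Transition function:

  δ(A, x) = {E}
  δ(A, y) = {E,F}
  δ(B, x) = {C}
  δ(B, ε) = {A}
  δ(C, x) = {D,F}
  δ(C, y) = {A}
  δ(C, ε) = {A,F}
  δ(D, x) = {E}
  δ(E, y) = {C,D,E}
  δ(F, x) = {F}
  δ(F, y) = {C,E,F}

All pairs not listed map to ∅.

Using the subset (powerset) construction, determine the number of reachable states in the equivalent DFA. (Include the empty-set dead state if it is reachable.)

8

Start state of the DFA: {A} (ε-closure of the NFA start).
{A} --x--> {E}  [new]
{A} --y--> {E,F}  [new]
{E} --x--> ∅  [new]
{E} --y--> {A,C,D,E,F}  [new]
{E,F} --x--> {F}  [new]
{E,F} --y--> {A,C,D,E,F}  [seen]
∅ --x--> ∅  [seen]
∅ --y--> ∅  [seen]
{A,C,D,E,F} --x--> {D,E,F}  [new]
{A,C,D,E,F} --y--> {A,C,D,E,F}  [seen]
{F} --x--> {F}  [seen]
{F} --y--> {A,C,E,F}  [new]
{D,E,F} --x--> {E,F}  [seen]
{D,E,F} --y--> {A,C,D,E,F}  [seen]
{A,C,E,F} --x--> {D,E,F}  [seen]
{A,C,E,F} --y--> {A,C,D,E,F}  [seen]
Reachable DFA states: {A}, {E}, {E,F}, ∅, {A,C,D,E,F}, {F}, {D,E,F}, {A,C,E,F}.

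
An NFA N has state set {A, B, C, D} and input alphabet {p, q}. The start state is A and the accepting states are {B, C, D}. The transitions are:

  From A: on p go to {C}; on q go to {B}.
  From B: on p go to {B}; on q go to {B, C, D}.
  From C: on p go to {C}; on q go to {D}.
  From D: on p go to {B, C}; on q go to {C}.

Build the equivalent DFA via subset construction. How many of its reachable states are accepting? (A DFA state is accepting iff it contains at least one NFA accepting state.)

5

Start state of the DFA: {A}.
{A} --p--> {C}  [new]
{A} --q--> {B}  [new]
{C} --p--> {C}  [seen]
{C} --q--> {D}  [new]
{B} --p--> {B}  [seen]
{B} --q--> {B, C, D}  [new]
{D} --p--> {B, C}  [new]
{D} --q--> {C}  [seen]
{B, C, D} --p--> {B, C}  [seen]
{B, C, D} --q--> {B, C, D}  [seen]
{B, C} --p--> {B, C}  [seen]
{B, C} --q--> {B, C, D}  [seen]
Reachable DFA states: {A}, {C}, {B}, {D}, {B, C, D}, {B, C}.
Accepting DFA states (contain an NFA accepting state): {C}, {B}, {D}, {B, C, D}, {B, C}.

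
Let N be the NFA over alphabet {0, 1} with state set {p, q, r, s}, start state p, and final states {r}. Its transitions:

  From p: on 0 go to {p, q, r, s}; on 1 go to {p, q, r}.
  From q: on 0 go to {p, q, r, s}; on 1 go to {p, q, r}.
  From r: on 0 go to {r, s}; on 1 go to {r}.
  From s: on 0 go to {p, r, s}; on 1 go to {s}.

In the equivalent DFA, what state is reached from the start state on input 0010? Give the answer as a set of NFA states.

{p, q, r, s}

Start: {p}.
δ(p,0) = {p, q, r, s}.
Union: {p, q, r, s}.
After 0: {p, q, r, s}.
δ(p,0) = {p, q, r, s}; δ(q,0) = {p, q, r, s}; δ(r,0) = {r, s}; δ(s,0) = {p, r, s}.
Union: {p, q, r, s}.
After 0: {p, q, r, s}.
δ(p,1) = {p, q, r}; δ(q,1) = {p, q, r}; δ(r,1) = {r}; δ(s,1) = {s}.
Union: {p, q, r, s}.
After 1: {p, q, r, s}.
δ(p,0) = {p, q, r, s}; δ(q,0) = {p, q, r, s}; δ(r,0) = {r, s}; δ(s,0) = {p, r, s}.
Union: {p, q, r, s}.
After 0: {p, q, r, s}.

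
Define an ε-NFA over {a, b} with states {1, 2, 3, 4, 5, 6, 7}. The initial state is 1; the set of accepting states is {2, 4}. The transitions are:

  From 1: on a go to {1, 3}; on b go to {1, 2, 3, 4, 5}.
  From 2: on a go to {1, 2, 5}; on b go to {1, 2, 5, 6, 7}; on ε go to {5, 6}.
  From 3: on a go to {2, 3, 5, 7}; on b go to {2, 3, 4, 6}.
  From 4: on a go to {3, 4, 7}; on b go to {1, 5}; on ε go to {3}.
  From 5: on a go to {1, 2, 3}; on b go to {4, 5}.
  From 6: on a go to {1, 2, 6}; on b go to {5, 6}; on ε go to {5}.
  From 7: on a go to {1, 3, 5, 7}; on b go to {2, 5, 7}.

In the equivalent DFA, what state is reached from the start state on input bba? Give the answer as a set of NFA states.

{1, 2, 3, 4, 5, 6, 7}

Start: {1}.
δ(1,b) = {1, 2, 3, 4, 5}.
Union: {1, 2, 3, 4, 5}.
ε-closure gives {1, 2, 3, 4, 5, 6}.
After b: {1, 2, 3, 4, 5, 6}.
δ(1,b) = {1, 2, 3, 4, 5}; δ(2,b) = {1, 2, 5, 6, 7}; δ(3,b) = {2, 3, 4, 6}; δ(4,b) = {1, 5}; δ(5,b) = {4, 5}; δ(6,b) = {5, 6}.
Union: {1, 2, 3, 4, 5, 6, 7}.
After b: {1, 2, 3, 4, 5, 6, 7}.
δ(1,a) = {1, 3}; δ(2,a) = {1, 2, 5}; δ(3,a) = {2, 3, 5, 7}; δ(4,a) = {3, 4, 7}; δ(5,a) = {1, 2, 3}; δ(6,a) = {1, 2, 6}; δ(7,a) = {1, 3, 5, 7}.
Union: {1, 2, 3, 4, 5, 6, 7}.
After a: {1, 2, 3, 4, 5, 6, 7}.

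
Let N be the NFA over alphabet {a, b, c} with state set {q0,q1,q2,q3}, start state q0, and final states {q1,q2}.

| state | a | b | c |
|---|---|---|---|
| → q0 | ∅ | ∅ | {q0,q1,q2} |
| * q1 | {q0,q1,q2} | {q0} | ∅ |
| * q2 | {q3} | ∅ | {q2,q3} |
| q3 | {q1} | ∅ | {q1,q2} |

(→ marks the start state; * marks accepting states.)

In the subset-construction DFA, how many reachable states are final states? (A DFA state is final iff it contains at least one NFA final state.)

2

Start state of the DFA: {q0}.
{q0} --a--> ∅  [new]
{q0} --b--> ∅  [seen]
{q0} --c--> {q0,q1,q2}  [new]
∅ --a--> ∅  [seen]
∅ --b--> ∅  [seen]
∅ --c--> ∅  [seen]
{q0,q1,q2} --a--> {q0,q1,q2,q3}  [new]
{q0,q1,q2} --b--> {q0}  [seen]
{q0,q1,q2} --c--> {q0,q1,q2,q3}  [seen]
{q0,q1,q2,q3} --a--> {q0,q1,q2,q3}  [seen]
{q0,q1,q2,q3} --b--> {q0}  [seen]
{q0,q1,q2,q3} --c--> {q0,q1,q2,q3}  [seen]
Reachable DFA states: {q0}, ∅, {q0,q1,q2}, {q0,q1,q2,q3}.
Accepting DFA states (contain an NFA accepting state): {q0,q1,q2}, {q0,q1,q2,q3}.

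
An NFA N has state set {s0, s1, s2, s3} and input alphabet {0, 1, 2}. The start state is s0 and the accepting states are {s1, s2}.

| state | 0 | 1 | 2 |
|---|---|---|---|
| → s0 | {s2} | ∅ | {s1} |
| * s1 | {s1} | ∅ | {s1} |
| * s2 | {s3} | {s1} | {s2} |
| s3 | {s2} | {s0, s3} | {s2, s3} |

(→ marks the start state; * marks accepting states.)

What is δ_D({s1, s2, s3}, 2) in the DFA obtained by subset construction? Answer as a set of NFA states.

δ(s1,2) = {s1}; δ(s2,2) = {s2}; δ(s3,2) = {s2, s3}.
Union: {s1, s2, s3}.

{s1, s2, s3}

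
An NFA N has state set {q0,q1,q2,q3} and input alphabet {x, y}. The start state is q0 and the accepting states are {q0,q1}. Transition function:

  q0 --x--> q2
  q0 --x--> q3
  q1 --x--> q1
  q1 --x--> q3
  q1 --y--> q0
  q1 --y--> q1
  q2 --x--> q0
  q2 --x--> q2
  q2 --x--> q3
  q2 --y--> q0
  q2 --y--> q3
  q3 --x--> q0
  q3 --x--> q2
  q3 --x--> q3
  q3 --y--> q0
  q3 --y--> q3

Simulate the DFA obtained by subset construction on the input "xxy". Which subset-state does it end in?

Start: {q0}.
δ(q0,x) = {q2,q3}.
Union: {q2,q3}.
After x: {q2,q3}.
δ(q2,x) = {q0,q2,q3}; δ(q3,x) = {q0,q2,q3}.
Union: {q0,q2,q3}.
After x: {q0,q2,q3}.
δ(q0,y) = ∅; δ(q2,y) = {q0,q3}; δ(q3,y) = {q0,q3}.
Union: {q0,q3}.
After y: {q0,q3}.

{q0,q3}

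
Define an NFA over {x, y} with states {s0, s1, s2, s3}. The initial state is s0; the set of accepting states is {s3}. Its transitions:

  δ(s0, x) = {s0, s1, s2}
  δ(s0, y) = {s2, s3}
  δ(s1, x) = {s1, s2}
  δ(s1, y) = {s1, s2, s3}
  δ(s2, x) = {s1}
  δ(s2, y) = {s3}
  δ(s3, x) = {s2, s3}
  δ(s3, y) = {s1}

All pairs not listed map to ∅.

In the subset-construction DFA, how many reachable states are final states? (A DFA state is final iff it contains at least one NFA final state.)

3

Start state of the DFA: {s0}.
{s0} --x--> {s0, s1, s2}  [new]
{s0} --y--> {s2, s3}  [new]
{s0, s1, s2} --x--> {s0, s1, s2}  [seen]
{s0, s1, s2} --y--> {s1, s2, s3}  [new]
{s2, s3} --x--> {s1, s2, s3}  [seen]
{s2, s3} --y--> {s1, s3}  [new]
{s1, s2, s3} --x--> {s1, s2, s3}  [seen]
{s1, s2, s3} --y--> {s1, s2, s3}  [seen]
{s1, s3} --x--> {s1, s2, s3}  [seen]
{s1, s3} --y--> {s1, s2, s3}  [seen]
Reachable DFA states: {s0}, {s0, s1, s2}, {s2, s3}, {s1, s2, s3}, {s1, s3}.
Accepting DFA states (contain an NFA accepting state): {s2, s3}, {s1, s2, s3}, {s1, s3}.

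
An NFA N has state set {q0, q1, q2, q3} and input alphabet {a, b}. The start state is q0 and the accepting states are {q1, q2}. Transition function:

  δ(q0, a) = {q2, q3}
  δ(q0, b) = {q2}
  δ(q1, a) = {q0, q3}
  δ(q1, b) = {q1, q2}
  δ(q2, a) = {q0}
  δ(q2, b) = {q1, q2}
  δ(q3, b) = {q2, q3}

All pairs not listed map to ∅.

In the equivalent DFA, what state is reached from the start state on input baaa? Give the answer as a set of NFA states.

{q0}

Start: {q0}.
δ(q0,b) = {q2}.
Union: {q2}.
After b: {q2}.
δ(q2,a) = {q0}.
Union: {q0}.
After a: {q0}.
δ(q0,a) = {q2, q3}.
Union: {q2, q3}.
After a: {q2, q3}.
δ(q2,a) = {q0}; δ(q3,a) = ∅.
Union: {q0}.
After a: {q0}.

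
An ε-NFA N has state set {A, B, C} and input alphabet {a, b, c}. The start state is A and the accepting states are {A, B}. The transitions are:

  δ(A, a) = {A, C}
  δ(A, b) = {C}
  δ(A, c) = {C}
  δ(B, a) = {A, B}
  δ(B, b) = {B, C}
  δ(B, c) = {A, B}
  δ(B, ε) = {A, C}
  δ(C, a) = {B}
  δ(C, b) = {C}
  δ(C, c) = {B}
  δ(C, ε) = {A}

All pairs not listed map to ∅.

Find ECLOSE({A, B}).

{A, B, C}

Begin with {A, B}.
B →ε {A, C}; add C.
ε-closure = {A, B, C}.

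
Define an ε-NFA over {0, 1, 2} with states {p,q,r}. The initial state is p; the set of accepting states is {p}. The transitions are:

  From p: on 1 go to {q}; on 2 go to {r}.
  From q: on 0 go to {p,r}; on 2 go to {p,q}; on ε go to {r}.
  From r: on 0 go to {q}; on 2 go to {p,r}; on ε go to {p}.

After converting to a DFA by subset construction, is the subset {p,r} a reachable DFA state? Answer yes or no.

Start state of the DFA: {p} (ε-closure of the NFA start).
{p} --0--> ∅  [new]
{p} --1--> {p,q,r}  [new]
{p} --2--> {p,r}  [new]
∅ --0--> ∅  [seen]
∅ --1--> ∅  [seen]
∅ --2--> ∅  [seen]
{p,q,r} --0--> {p,q,r}  [seen]
{p,q,r} --1--> {p,q,r}  [seen]
{p,q,r} --2--> {p,q,r}  [seen]
{p,r} --0--> {p,q,r}  [seen]
{p,r} --1--> {p,q,r}  [seen]
{p,r} --2--> {p,r}  [seen]
Reachable DFA states: {p}, ∅, {p,q,r}, {p,r}.
{p,r} is among them.

yes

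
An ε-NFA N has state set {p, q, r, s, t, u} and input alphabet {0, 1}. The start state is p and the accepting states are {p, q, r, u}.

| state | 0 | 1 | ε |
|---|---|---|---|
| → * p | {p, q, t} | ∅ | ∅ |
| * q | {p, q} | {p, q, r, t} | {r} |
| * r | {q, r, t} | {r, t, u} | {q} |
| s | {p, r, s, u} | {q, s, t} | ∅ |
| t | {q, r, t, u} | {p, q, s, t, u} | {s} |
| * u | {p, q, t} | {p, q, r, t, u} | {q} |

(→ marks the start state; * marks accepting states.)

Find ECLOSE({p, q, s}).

Begin with {p, q, s}.
q →ε {r}; add r.
ε-closure = {p, q, r, s}.

{p, q, r, s}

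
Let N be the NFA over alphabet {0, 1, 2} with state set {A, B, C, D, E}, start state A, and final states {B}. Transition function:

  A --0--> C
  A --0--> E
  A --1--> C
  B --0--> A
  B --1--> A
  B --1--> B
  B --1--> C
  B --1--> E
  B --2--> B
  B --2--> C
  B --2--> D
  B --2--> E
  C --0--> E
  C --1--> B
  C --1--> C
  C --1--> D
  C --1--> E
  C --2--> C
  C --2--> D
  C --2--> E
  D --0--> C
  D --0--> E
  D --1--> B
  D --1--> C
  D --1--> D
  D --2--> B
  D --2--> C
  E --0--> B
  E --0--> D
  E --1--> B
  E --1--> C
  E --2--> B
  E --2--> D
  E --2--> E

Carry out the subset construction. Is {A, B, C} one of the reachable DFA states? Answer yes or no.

Start state of the DFA: {A}.
{A} --0--> {C, E}  [new]
{A} --1--> {C}  [new]
{A} --2--> ∅  [new]
{C, E} --0--> {B, D, E}  [new]
{C, E} --1--> {B, C, D, E}  [new]
{C, E} --2--> {B, C, D, E}  [seen]
{C} --0--> {E}  [new]
{C} --1--> {B, C, D, E}  [seen]
{C} --2--> {C, D, E}  [new]
∅ --0--> ∅  [seen]
∅ --1--> ∅  [seen]
∅ --2--> ∅  [seen]
{B, D, E} --0--> {A, B, C, D, E}  [new]
{B, D, E} --1--> {A, B, C, D, E}  [seen]
{B, D, E} --2--> {B, C, D, E}  [seen]
{B, C, D, E} --0--> {A, B, C, D, E}  [seen]
{B, C, D, E} --1--> {A, B, C, D, E}  [seen]
{B, C, D, E} --2--> {B, C, D, E}  [seen]
{E} --0--> {B, D}  [new]
{E} --1--> {B, C}  [new]
{E} --2--> {B, D, E}  [seen]
{C, D, E} --0--> {B, C, D, E}  [seen]
{C, D, E} --1--> {B, C, D, E}  [seen]
{C, D, E} --2--> {B, C, D, E}  [seen]
{A, B, C, D, E} --0--> {A, B, C, D, E}  [seen]
{A, B, C, D, E} --1--> {A, B, C, D, E}  [seen]
{A, B, C, D, E} --2--> {B, C, D, E}  [seen]
{B, D} --0--> {A, C, E}  [new]
{B, D} --1--> {A, B, C, D, E}  [seen]
{B, D} --2--> {B, C, D, E}  [seen]
{B, C} --0--> {A, E}  [new]
{B, C} --1--> {A, B, C, D, E}  [seen]
{B, C} --2--> {B, C, D, E}  [seen]
{A, C, E} --0--> {B, C, D, E}  [seen]
{A, C, E} --1--> {B, C, D, E}  [seen]
{A, C, E} --2--> {B, C, D, E}  [seen]
{A, E} --0--> {B, C, D, E}  [seen]
{A, E} --1--> {B, C}  [seen]
{A, E} --2--> {B, D, E}  [seen]
Reachable DFA states: {A}, {C, E}, {C}, ∅, {B, D, E}, {B, C, D, E}, {E}, {C, D, E}, {A, B, C, D, E}, {B, D}, {B, C}, {A, C, E}, {A, E}.
{A, B, C} is not among them.

no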